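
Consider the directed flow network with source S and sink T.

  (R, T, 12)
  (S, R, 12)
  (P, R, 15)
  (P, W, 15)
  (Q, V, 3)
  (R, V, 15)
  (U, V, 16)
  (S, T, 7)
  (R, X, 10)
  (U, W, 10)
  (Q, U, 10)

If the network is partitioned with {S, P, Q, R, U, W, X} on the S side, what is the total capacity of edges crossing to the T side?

53

Edges leaving {S, P, Q, R, U, W, X}: S→T (7), Q→V (3), R→V (15), R→T (12), U→V (16).
Cut capacity = 7 + 3 + 15 + 12 + 16 = 53.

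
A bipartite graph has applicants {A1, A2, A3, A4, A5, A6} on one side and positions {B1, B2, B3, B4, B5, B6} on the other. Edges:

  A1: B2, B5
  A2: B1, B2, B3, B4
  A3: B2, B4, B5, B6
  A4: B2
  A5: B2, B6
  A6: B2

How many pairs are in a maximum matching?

5

Unit-capacity flow: source→left, listed edges, right→sink; max matching = max flow.
Augmenting path A1→B2 (+1); matched 1.
Augmenting path A2→B1 (+1); matched 2.
Augmenting path A3→B4 (+1); matched 3.
Augmenting path A5→B6 (+1); matched 4.
Augmenting path A4→B2→A1→B5 (+1); matched 5.
No augmenting path remains; maximum matching = 5.
König certificate: {A1, A2, A3, A5, B2} is a vertex cover of size 5 (every listed pair touches it), so no matching can be larger.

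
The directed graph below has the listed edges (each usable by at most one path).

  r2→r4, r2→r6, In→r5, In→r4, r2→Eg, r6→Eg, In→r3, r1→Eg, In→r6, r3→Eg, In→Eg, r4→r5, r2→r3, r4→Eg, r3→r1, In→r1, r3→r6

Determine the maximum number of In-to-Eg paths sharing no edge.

5

Assign every edge capacity 1; by Menger, the answer equals the max flow.
Path In→Eg (+1); total 1.
Path In→r1→Eg (+1); total 2.
Path In→r3→Eg (+1); total 3.
Path In→r4→Eg (+1); total 4.
Path In→r6→Eg (+1); total 5.
No residual In→Eg path; max flow = 5.
Certifying cut of size 5: {In→Eg, In→r1, In→r3, In→r4, In→r6}.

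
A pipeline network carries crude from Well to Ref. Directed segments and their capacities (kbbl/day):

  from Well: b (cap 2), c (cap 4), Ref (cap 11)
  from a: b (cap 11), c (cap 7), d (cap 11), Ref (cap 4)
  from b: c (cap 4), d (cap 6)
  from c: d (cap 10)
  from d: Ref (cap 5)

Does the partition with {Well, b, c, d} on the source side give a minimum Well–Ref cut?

Yes — it is a minimum cut (capacity 16).

Given cut capacity: 11 + 5 = 16.
Augment Well→Ref: bottleneck 11, flow now 11.
Augment Well→b→d→Ref: bottleneck 2, flow now 13.
Augment Well→c→d→Ref: bottleneck 3, flow now 16.
No augmenting path remains; maximum flow = 16.
Cut capacity 16 equals the max flow, so it is a minimum cut.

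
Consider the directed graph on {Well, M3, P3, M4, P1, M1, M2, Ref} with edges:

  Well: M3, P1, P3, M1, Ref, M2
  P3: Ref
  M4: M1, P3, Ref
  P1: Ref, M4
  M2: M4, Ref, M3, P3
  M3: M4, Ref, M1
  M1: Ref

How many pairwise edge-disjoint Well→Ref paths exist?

Assign every edge capacity 1; by Menger, the answer equals the max flow.
Path Well→Ref (+1); total 1.
Path Well→M3→Ref (+1); total 2.
Path Well→P3→Ref (+1); total 3.
Path Well→P1→Ref (+1); total 4.
Path Well→M1→Ref (+1); total 5.
Path Well→M2→Ref (+1); total 6.
No residual Well→Ref path; max flow = 6.
Certifying cut of size 6: {Well→M1, Well→M2, Well→M3, Well→P1, Well→P3, Well→Ref}.

6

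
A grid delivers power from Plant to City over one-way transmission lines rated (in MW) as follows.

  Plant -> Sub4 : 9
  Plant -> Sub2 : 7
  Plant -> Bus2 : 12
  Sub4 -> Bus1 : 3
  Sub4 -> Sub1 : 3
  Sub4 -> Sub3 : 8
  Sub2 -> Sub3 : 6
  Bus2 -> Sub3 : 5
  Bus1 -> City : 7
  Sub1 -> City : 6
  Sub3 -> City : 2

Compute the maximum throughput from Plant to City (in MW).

Augment Plant→Sub4→Bus1→City: bottleneck 3, flow now 3.
Augment Plant→Sub4→Sub1→City: bottleneck 3, flow now 6.
Augment Plant→Sub4→Sub3→City: bottleneck 2, flow now 8.
No augmenting path remains; maximum flow = 8.
In the residual graph, reachable from Plant: {Plant, Sub4, Sub2, Bus2, Sub3}.
Min-cut edges: Sub4→Bus1 (3), Sub4→Sub1 (3), Sub3→City (2); capacity 3 + 3 + 2 = 8.
This cut is saturated, so no flow can exceed 8.

8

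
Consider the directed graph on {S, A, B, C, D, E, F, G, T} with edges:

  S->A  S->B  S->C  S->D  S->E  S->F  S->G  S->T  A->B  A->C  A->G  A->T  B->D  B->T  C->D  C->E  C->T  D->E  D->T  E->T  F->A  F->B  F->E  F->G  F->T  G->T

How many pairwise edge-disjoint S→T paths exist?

Assign every edge capacity 1; by Menger, the answer equals the max flow.
Path S→T (+1); total 1.
Path S→A→T (+1); total 2.
Path S→B→T (+1); total 3.
Path S→C→T (+1); total 4.
Path S→D→T (+1); total 5.
Path S→E→T (+1); total 6.
Path S→F→T (+1); total 7.
Path S→G→T (+1); total 8.
No residual S→T path; max flow = 8.
Certifying cut of size 8: {S→A, S→B, S→C, S→D, S→E, S→F, S→G, S→T}.

8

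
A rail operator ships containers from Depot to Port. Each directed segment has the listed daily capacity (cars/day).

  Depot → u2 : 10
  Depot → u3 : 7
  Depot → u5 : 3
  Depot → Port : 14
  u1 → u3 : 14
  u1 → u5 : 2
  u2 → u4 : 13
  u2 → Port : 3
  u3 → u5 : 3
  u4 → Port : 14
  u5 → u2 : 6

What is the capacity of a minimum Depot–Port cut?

30

Augment Depot→Port: bottleneck 14, flow now 14.
Augment Depot→u2→Port: bottleneck 3, flow now 17.
Augment Depot→u2→u4→Port: bottleneck 7, flow now 24.
Augment Depot→u5→u2→u4→Port: bottleneck 3, flow now 27.
Augment Depot→u3→u5→u2→u4→Port: bottleneck 3, flow now 30.
No augmenting path remains; maximum flow = 30.
By max-flow min-cut, the minimum cut capacity equals the max flow.
In the residual graph, reachable from Depot: {Depot, u3}.
Min-cut edges: Depot→u2 (10), Depot→u5 (3), Depot→Port (14), u3→u5 (3); capacity 10 + 3 + 14 + 3 = 30.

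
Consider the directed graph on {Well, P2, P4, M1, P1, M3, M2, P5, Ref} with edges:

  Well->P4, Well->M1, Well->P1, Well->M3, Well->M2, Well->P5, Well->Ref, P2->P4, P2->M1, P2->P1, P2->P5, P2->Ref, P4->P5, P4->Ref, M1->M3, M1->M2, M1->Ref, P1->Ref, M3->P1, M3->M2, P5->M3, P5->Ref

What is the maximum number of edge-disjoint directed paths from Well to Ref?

5

Assign every edge capacity 1; by Menger, the answer equals the max flow.
Path Well→Ref (+1); total 1.
Path Well→P4→Ref (+1); total 2.
Path Well→M1→Ref (+1); total 3.
Path Well→P1→Ref (+1); total 4.
Path Well→P5→Ref (+1); total 5.
No residual Well→Ref path; max flow = 5.
Certifying cut of size 5: {P1→Ref, Well→M1, Well→P4, Well→P5, Well→Ref}.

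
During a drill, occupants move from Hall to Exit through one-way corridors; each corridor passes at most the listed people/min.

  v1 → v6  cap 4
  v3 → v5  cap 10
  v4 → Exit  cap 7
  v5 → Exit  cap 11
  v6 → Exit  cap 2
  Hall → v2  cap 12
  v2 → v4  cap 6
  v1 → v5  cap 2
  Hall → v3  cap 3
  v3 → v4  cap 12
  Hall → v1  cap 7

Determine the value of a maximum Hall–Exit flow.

13

Augment Hall→v1→v5→Exit: bottleneck 2, flow now 2.
Augment Hall→v1→v6→Exit: bottleneck 2, flow now 4.
Augment Hall→v2→v4→Exit: bottleneck 6, flow now 10.
Augment Hall→v3→v4→Exit: bottleneck 1, flow now 11.
Augment Hall→v3→v5→Exit: bottleneck 2, flow now 13.
No augmenting path remains; maximum flow = 13.
In the residual graph, reachable from Hall: {Hall, v1, v2, v6}.
Min-cut edges: Hall→v3 (3), v1→v5 (2), v2→v4 (6), v6→Exit (2); capacity 3 + 2 + 6 + 2 = 13.
This cut is saturated, so no flow can exceed 13.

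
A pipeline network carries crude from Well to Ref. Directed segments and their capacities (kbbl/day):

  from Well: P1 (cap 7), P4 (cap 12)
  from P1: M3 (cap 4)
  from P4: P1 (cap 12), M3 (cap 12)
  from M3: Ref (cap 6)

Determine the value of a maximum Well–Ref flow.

Augment Well→P1→M3→Ref: bottleneck 4, flow now 4.
Augment Well→P4→M3→Ref: bottleneck 2, flow now 6.
No augmenting path remains; maximum flow = 6.
In the residual graph, reachable from Well: {Well, P1, P4, M3}.
Min-cut edges: M3→Ref (6); capacity 6 = 6.
This cut is saturated, so no flow can exceed 6.

6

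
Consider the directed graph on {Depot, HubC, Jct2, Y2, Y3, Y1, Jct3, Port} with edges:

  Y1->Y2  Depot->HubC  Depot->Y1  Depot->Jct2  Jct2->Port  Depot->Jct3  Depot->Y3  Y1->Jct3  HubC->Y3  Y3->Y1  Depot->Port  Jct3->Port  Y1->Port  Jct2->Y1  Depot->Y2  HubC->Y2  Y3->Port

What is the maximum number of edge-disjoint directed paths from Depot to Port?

5

Assign every edge capacity 1; by Menger, the answer equals the max flow.
Path Depot→Port (+1); total 1.
Path Depot→Jct2→Port (+1); total 2.
Path Depot→Y3→Port (+1); total 3.
Path Depot→Y1→Port (+1); total 4.
Path Depot→Jct3→Port (+1); total 5.
No residual Depot→Port path; max flow = 5.
Certifying cut of size 5: {Depot→Jct2, Depot→Port, Jct3→Port, Y1→Port, Y3→Port}.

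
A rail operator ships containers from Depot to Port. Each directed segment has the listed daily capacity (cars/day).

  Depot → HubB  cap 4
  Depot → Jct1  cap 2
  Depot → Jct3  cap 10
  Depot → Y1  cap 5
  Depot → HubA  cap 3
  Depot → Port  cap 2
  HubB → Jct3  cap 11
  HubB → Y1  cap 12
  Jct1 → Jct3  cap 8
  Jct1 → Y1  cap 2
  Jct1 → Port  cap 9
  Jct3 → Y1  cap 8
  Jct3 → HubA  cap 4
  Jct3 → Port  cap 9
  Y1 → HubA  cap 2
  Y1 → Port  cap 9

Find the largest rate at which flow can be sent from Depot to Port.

Augment Depot→Port: bottleneck 2, flow now 2.
Augment Depot→Jct1→Port: bottleneck 2, flow now 4.
Augment Depot→Jct3→Port: bottleneck 9, flow now 13.
Augment Depot→Y1→Port: bottleneck 5, flow now 18.
Augment Depot→HubB→Y1→Port: bottleneck 4, flow now 22.
No augmenting path remains; maximum flow = 22.
In the residual graph, reachable from Depot: {Depot, HubB, Jct3, Y1, HubA}.
Min-cut edges: Depot→Jct1 (2), Depot→Port (2), Jct3→Port (9), Y1→Port (9); capacity 2 + 2 + 9 + 9 = 22.
This cut is saturated, so no flow can exceed 22.

22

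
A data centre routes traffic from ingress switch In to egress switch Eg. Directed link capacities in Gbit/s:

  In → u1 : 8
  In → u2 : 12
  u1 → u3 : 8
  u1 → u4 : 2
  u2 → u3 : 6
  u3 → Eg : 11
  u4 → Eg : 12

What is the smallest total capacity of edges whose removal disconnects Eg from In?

13

Augment In→u1→u3→Eg: bottleneck 8, flow now 8.
Augment In→u2→u3→Eg: bottleneck 3, flow now 11.
Augment In→u2→u3→u1→u4→Eg: bottleneck 2, flow now 13. (uses reverse residual edge)
No augmenting path remains; maximum flow = 13.
By max-flow min-cut, the minimum cut capacity equals the max flow.
In the residual graph, reachable from In: {In, u1, u2, u3}.
Min-cut edges: u1→u4 (2), u3→Eg (11); capacity 2 + 11 = 13.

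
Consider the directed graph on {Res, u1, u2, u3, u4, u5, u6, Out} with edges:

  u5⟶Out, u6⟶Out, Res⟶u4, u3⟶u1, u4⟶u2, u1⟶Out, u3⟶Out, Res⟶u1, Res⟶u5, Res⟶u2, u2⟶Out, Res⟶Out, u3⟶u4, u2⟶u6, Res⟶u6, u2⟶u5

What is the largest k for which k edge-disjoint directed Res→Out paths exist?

5

Assign every edge capacity 1; by Menger, the answer equals the max flow.
Path Res→Out (+1); total 1.
Path Res→u1→Out (+1); total 2.
Path Res→u2→Out (+1); total 3.
Path Res→u5→Out (+1); total 4.
Path Res→u6→Out (+1); total 5.
No residual Res→Out path; max flow = 5.
Certifying cut of size 5: {Res→Out, Res→u1, u2→Out, u5→Out, u6→Out}.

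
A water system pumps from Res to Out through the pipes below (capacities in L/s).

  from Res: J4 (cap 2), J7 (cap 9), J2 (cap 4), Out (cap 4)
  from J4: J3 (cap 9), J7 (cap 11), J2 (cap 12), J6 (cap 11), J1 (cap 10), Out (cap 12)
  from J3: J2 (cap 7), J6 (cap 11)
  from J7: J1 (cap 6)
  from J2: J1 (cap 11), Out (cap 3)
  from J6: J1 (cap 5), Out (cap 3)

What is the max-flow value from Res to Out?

Augment Res→Out: bottleneck 4, flow now 4.
Augment Res→J4→Out: bottleneck 2, flow now 6.
Augment Res→J2→Out: bottleneck 3, flow now 9.
No augmenting path remains; maximum flow = 9.
In the residual graph, reachable from Res: {Res, J7, J2, J1}.
Min-cut edges: Res→J4 (2), Res→Out (4), J2→Out (3); capacity 2 + 4 + 3 = 9.
This cut is saturated, so no flow can exceed 9.

9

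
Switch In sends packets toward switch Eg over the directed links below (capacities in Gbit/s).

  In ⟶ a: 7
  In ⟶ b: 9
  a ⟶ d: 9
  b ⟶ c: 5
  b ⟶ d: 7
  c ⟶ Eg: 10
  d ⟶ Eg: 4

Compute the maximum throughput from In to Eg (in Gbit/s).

9

Augment In→a→d→Eg: bottleneck 4, flow now 4.
Augment In→b→c→Eg: bottleneck 5, flow now 9.
No augmenting path remains; maximum flow = 9.
In the residual graph, reachable from In: {In, a, b, d}.
Min-cut edges: b→c (5), d→Eg (4); capacity 5 + 4 = 9.
This cut is saturated, so no flow can exceed 9.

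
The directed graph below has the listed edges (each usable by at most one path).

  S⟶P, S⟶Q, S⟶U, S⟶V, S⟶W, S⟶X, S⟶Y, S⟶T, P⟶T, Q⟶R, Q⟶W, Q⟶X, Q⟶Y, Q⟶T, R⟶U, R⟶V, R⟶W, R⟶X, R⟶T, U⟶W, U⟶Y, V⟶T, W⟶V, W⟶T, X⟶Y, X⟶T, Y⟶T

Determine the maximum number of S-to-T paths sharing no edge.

Assign every edge capacity 1; by Menger, the answer equals the max flow.
Path S→T (+1); total 1.
Path S→P→T (+1); total 2.
Path S→Q→T (+1); total 3.
Path S→V→T (+1); total 4.
Path S→W→T (+1); total 5.
Path S→X→T (+1); total 6.
Path S→Y→T (+1); total 7.
No residual S→T path; max flow = 7.
Certifying cut of size 7: {S→P, S→Q, S→T, S→X, V→T, W→T, Y→T}.

7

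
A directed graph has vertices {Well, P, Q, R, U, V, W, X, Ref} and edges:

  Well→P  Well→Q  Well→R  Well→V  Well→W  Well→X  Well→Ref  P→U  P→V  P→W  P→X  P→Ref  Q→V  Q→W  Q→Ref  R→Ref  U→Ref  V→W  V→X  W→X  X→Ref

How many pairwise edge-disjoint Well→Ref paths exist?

5

Assign every edge capacity 1; by Menger, the answer equals the max flow.
Path Well→Ref (+1); total 1.
Path Well→P→Ref (+1); total 2.
Path Well→Q→Ref (+1); total 3.
Path Well→R→Ref (+1); total 4.
Path Well→X→Ref (+1); total 5.
No residual Well→Ref path; max flow = 5.
Certifying cut of size 5: {Well→P, Well→Q, Well→R, Well→Ref, X→Ref}.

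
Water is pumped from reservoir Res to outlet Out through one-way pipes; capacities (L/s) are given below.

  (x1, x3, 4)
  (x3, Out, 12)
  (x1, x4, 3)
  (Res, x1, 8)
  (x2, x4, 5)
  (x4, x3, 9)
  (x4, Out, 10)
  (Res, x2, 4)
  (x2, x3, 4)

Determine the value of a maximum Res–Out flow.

11

Augment Res→x1→x3→Out: bottleneck 4, flow now 4.
Augment Res→x1→x4→Out: bottleneck 3, flow now 7.
Augment Res→x2→x3→Out: bottleneck 4, flow now 11.
No augmenting path remains; maximum flow = 11.
In the residual graph, reachable from Res: {Res, x1}.
Min-cut edges: Res→x2 (4), x1→x3 (4), x1→x4 (3); capacity 4 + 4 + 3 = 11.
This cut is saturated, so no flow can exceed 11.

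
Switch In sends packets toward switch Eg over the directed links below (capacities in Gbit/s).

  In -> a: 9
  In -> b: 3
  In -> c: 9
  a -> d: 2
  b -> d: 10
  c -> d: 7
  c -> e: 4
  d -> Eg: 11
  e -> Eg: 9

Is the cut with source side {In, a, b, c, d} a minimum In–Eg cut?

No — its capacity is 15, but the minimum cut has capacity 14.

Given cut capacity: 4 + 11 = 15.
Augment In→a→d→Eg: bottleneck 2, flow now 2.
Augment In→b→d→Eg: bottleneck 3, flow now 5.
Augment In→c→d→Eg: bottleneck 6, flow now 11.
Augment In→c→e→Eg: bottleneck 3, flow now 14.
No augmenting path remains; maximum flow = 14.
In the residual graph, reachable from In: {In, a}.
Min-cut edges: In→b (3), In→c (9), a→d (2); capacity 3 + 9 + 2 = 14.
Cut capacity 15 exceeds the max flow 14, so it is not minimum.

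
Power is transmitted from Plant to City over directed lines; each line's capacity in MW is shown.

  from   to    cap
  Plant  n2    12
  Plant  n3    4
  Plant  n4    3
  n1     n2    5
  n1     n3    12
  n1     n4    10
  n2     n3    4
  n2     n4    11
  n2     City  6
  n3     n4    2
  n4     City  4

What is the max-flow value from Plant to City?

10

Augment Plant→n2→City: bottleneck 6, flow now 6.
Augment Plant→n4→City: bottleneck 3, flow now 9.
Augment Plant→n2→n4→City: bottleneck 1, flow now 10.
No augmenting path remains; maximum flow = 10.
In the residual graph, reachable from Plant: {Plant, n2, n3, n4}.
Min-cut edges: n2→City (6), n4→City (4); capacity 6 + 4 = 10.
This cut is saturated, so no flow can exceed 10.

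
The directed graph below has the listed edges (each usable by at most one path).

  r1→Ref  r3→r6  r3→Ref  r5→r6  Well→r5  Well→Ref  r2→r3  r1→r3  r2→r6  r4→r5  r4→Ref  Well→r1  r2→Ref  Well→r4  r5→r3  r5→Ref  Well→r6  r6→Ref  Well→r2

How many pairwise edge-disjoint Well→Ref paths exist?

Assign every edge capacity 1; by Menger, the answer equals the max flow.
Path Well→Ref (+1); total 1.
Path Well→r1→Ref (+1); total 2.
Path Well→r2→Ref (+1); total 3.
Path Well→r4→Ref (+1); total 4.
Path Well→r5→Ref (+1); total 5.
Path Well→r6→Ref (+1); total 6.
No residual Well→Ref path; max flow = 6.
Certifying cut of size 6: {Well→Ref, Well→r1, Well→r2, Well→r4, Well→r5, Well→r6}.

6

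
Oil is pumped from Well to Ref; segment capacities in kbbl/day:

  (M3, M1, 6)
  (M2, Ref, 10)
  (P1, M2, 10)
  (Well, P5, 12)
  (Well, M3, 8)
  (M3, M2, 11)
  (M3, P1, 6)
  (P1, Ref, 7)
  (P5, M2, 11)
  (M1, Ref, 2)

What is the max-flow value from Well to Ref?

Augment Well→M3→P1→Ref: bottleneck 6, flow now 6.
Augment Well→M3→M2→Ref: bottleneck 2, flow now 8.
Augment Well→P5→M2→Ref: bottleneck 8, flow now 16.
Augment Well→P5→M2→M3→M1→Ref: bottleneck 2, flow now 18. (uses reverse residual edge)
No augmenting path remains; maximum flow = 18.
In the residual graph, reachable from Well: {Well, P5, M2}.
Min-cut edges: Well→M3 (8), M2→Ref (10); capacity 8 + 10 = 18.
This cut is saturated, so no flow can exceed 18.

18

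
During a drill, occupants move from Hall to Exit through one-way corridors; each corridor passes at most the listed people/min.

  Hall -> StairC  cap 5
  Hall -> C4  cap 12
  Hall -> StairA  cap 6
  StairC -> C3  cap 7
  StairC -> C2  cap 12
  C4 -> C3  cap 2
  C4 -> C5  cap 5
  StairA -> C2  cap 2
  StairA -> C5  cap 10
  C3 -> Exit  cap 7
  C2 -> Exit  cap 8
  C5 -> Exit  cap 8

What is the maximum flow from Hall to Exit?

Augment Hall→StairC→C3→Exit: bottleneck 5, flow now 5.
Augment Hall→C4→C3→Exit: bottleneck 2, flow now 7.
Augment Hall→C4→C5→Exit: bottleneck 5, flow now 12.
Augment Hall→StairA→C2→Exit: bottleneck 2, flow now 14.
Augment Hall→StairA→C5→Exit: bottleneck 3, flow now 17.
No augmenting path remains; maximum flow = 17.
In the residual graph, reachable from Hall: {Hall, C4, StairA, C5}.
Min-cut edges: Hall→StairC (5), C4→C3 (2), StairA→C2 (2), C5→Exit (8); capacity 5 + 2 + 2 + 8 = 17.
This cut is saturated, so no flow can exceed 17.

17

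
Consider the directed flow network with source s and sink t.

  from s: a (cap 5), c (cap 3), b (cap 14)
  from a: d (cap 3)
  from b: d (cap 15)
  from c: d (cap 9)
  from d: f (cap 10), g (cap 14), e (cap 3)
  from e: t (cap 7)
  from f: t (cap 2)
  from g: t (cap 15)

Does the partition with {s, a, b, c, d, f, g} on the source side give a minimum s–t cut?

No — its capacity is 20, but the minimum cut has capacity 19.

Given cut capacity: 3 + 2 + 15 = 20.
Augment s→a→d→e→t: bottleneck 3, flow now 3.
Augment s→b→d→f→t: bottleneck 2, flow now 5.
Augment s→b→d→g→t: bottleneck 12, flow now 17.
Augment s→c→d→g→t: bottleneck 2, flow now 19.
No augmenting path remains; maximum flow = 19.
In the residual graph, reachable from s: {s, a, b, c, d, f}.
Min-cut edges: d→e (3), d→g (14), f→t (2); capacity 3 + 14 + 2 = 19.
Cut capacity 20 exceeds the max flow 19, so it is not minimum.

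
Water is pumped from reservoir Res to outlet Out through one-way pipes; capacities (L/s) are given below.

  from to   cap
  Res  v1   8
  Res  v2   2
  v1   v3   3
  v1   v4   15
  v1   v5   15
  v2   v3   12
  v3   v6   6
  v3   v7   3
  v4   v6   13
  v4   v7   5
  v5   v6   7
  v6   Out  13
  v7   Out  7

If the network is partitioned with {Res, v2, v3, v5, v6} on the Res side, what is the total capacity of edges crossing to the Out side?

24

Edges leaving {Res, v2, v3, v5, v6}: Res→v1 (8), v3→v7 (3), v6→Out (13).
Cut capacity = 8 + 3 + 13 = 24.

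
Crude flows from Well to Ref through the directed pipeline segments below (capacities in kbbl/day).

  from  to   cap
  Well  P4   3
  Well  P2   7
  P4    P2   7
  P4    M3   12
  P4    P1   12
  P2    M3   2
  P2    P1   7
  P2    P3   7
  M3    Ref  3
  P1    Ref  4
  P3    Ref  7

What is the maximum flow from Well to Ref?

Augment Well→P4→M3→Ref: bottleneck 3, flow now 3.
Augment Well→P2→P1→Ref: bottleneck 4, flow now 7.
Augment Well→P2→P3→Ref: bottleneck 3, flow now 10.
No augmenting path remains; maximum flow = 10.
In the residual graph, reachable from Well: {Well}.
Min-cut edges: Well→P4 (3), Well→P2 (7); capacity 3 + 7 = 10.
This cut is saturated, so no flow can exceed 10.

10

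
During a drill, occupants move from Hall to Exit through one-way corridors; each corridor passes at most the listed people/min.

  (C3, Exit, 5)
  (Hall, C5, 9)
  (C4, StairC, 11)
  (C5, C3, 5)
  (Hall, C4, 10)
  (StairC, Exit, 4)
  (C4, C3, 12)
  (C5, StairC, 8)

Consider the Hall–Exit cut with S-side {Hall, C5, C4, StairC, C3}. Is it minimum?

Given cut capacity: 4 + 5 = 9.
Augment Hall→C5→StairC→Exit: bottleneck 4, flow now 4.
Augment Hall→C5→C3→Exit: bottleneck 5, flow now 9.
No augmenting path remains; maximum flow = 9.
Cut capacity 9 equals the max flow, so it is a minimum cut.

Yes — it is a minimum cut (capacity 9).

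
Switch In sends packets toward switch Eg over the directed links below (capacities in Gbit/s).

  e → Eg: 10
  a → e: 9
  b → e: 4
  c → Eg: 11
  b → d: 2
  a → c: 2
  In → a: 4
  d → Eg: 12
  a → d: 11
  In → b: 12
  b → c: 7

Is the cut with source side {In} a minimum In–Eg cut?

Given cut capacity: 4 + 12 = 16.
Augment In→a→c→Eg: bottleneck 2, flow now 2.
Augment In→a→d→Eg: bottleneck 2, flow now 4.
Augment In→b→c→Eg: bottleneck 7, flow now 11.
Augment In→b→d→Eg: bottleneck 2, flow now 13.
Augment In→b→e→Eg: bottleneck 3, flow now 16.
No augmenting path remains; maximum flow = 16.
Cut capacity 16 equals the max flow, so it is a minimum cut.

Yes — it is a minimum cut (capacity 16).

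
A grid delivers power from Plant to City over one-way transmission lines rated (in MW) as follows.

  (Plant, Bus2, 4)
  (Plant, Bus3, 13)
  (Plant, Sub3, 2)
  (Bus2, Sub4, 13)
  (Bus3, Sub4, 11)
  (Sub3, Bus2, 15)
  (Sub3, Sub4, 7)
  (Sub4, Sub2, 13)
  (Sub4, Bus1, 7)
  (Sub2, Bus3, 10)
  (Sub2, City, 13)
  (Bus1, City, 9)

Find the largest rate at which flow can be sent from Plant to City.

17

Augment Plant→Bus2→Sub4→Sub2→City: bottleneck 4, flow now 4.
Augment Plant→Bus3→Sub4→Sub2→City: bottleneck 9, flow now 13.
Augment Plant→Bus3→Sub4→Bus1→City: bottleneck 2, flow now 15.
Augment Plant→Sub3→Sub4→Bus1→City: bottleneck 2, flow now 17.
No augmenting path remains; maximum flow = 17.
In the residual graph, reachable from Plant: {Plant, Bus3}.
Min-cut edges: Plant→Bus2 (4), Plant→Sub3 (2), Bus3→Sub4 (11); capacity 4 + 2 + 11 = 17.
This cut is saturated, so no flow can exceed 17.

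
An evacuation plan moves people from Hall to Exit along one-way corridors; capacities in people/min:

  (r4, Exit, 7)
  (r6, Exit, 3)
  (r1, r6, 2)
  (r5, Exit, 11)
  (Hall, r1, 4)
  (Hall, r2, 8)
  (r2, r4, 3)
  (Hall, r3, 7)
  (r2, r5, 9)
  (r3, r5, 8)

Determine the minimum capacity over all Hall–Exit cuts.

Augment Hall→r1→r6→Exit: bottleneck 2, flow now 2.
Augment Hall→r2→r4→Exit: bottleneck 3, flow now 5.
Augment Hall→r2→r5→Exit: bottleneck 5, flow now 10.
Augment Hall→r3→r5→Exit: bottleneck 6, flow now 16.
No augmenting path remains; maximum flow = 16.
By max-flow min-cut, the minimum cut capacity equals the max flow.
In the residual graph, reachable from Hall: {Hall, r1, r2, r3, r5}.
Min-cut edges: r1→r6 (2), r2→r4 (3), r5→Exit (11); capacity 2 + 3 + 11 = 16.

16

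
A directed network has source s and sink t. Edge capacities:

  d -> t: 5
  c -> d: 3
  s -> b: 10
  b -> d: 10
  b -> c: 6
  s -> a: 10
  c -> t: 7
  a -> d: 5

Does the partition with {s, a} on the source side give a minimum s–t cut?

No — its capacity is 15, but the minimum cut has capacity 11.

Given cut capacity: 10 + 5 = 15.
Augment s→a→d→t: bottleneck 5, flow now 5.
Augment s→b→c→t: bottleneck 6, flow now 11.
No augmenting path remains; maximum flow = 11.
In the residual graph, reachable from s: {s, a, b, d}.
Min-cut edges: b→c (6), d→t (5); capacity 6 + 5 = 11.
Cut capacity 15 exceeds the max flow 11, so it is not minimum.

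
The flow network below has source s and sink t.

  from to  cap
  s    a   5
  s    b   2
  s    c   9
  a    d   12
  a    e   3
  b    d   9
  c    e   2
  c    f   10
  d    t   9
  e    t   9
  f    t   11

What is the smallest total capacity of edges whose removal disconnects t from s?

Augment s→a→d→t: bottleneck 5, flow now 5.
Augment s→b→d→t: bottleneck 2, flow now 7.
Augment s→c→e→t: bottleneck 2, flow now 9.
Augment s→c→f→t: bottleneck 7, flow now 16.
No augmenting path remains; maximum flow = 16.
By max-flow min-cut, the minimum cut capacity equals the max flow.
In the residual graph, reachable from s: {s}.
Min-cut edges: s→a (5), s→b (2), s→c (9); capacity 5 + 2 + 9 = 16.

16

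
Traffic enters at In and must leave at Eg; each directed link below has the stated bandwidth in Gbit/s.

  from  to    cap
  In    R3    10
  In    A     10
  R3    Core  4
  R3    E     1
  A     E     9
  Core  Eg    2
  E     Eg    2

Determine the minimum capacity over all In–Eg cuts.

Augment In→R3→Core→Eg: bottleneck 2, flow now 2.
Augment In→R3→E→Eg: bottleneck 1, flow now 3.
Augment In→A→E→Eg: bottleneck 1, flow now 4.
No augmenting path remains; maximum flow = 4.
By max-flow min-cut, the minimum cut capacity equals the max flow.
In the residual graph, reachable from In: {In, R3, A, Core, E}.
Min-cut edges: Core→Eg (2), E→Eg (2); capacity 2 + 2 = 4.

4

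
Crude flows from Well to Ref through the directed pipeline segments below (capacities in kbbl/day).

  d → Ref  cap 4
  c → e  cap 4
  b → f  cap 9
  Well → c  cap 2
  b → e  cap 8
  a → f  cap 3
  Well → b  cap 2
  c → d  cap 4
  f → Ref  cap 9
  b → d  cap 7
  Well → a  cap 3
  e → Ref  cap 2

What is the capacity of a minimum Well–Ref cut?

7

Augment Well→a→f→Ref: bottleneck 3, flow now 3.
Augment Well→b→d→Ref: bottleneck 2, flow now 5.
Augment Well→c→d→Ref: bottleneck 2, flow now 7.
No augmenting path remains; maximum flow = 7.
By max-flow min-cut, the minimum cut capacity equals the max flow.
In the residual graph, reachable from Well: {Well}.
Min-cut edges: Well→a (3), Well→b (2), Well→c (2); capacity 3 + 2 + 2 = 7.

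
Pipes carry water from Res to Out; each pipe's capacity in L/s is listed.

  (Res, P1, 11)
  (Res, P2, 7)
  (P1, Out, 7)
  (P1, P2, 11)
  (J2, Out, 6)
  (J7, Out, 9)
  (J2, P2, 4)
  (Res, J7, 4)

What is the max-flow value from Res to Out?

11

Augment Res→P1→Out: bottleneck 7, flow now 7.
Augment Res→J7→Out: bottleneck 4, flow now 11.
No augmenting path remains; maximum flow = 11.
In the residual graph, reachable from Res: {Res, P1, P2}.
Min-cut edges: Res→J7 (4), P1→Out (7); capacity 4 + 7 = 11.
This cut is saturated, so no flow can exceed 11.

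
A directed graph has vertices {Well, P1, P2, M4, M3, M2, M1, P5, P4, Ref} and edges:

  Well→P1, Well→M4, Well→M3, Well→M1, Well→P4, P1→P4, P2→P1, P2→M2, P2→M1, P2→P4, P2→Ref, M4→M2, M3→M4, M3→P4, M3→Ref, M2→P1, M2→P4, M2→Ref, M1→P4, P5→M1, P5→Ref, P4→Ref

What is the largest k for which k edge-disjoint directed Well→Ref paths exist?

3

Assign every edge capacity 1; by Menger, the answer equals the max flow.
Path Well→M3→Ref (+1); total 1.
Path Well→P4→Ref (+1); total 2.
Path Well→M4→M2→Ref (+1); total 3.
No residual Well→Ref path; max flow = 3.
Certifying cut of size 3: {P4→Ref, Well→M3, Well→M4}.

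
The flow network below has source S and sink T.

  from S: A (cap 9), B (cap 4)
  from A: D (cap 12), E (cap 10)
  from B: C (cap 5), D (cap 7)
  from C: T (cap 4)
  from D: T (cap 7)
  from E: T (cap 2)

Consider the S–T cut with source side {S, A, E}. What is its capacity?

18

Edges leaving {S, A, E}: S→B (4), A→D (12), E→T (2).
Cut capacity = 4 + 12 + 2 = 18.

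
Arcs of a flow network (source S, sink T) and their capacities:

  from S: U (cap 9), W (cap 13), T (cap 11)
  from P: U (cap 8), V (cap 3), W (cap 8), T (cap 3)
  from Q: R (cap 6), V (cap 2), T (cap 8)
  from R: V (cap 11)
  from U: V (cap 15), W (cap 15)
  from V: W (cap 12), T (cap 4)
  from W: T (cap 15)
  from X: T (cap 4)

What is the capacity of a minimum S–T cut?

Augment S→T: bottleneck 11, flow now 11.
Augment S→W→T: bottleneck 13, flow now 24.
Augment S→U→V→T: bottleneck 4, flow now 28.
Augment S→U→W→T: bottleneck 2, flow now 30.
No augmenting path remains; maximum flow = 30.
By max-flow min-cut, the minimum cut capacity equals the max flow.
In the residual graph, reachable from S: {S, U, V, W}.
Min-cut edges: S→T (11), V→T (4), W→T (15); capacity 11 + 4 + 15 = 30.

30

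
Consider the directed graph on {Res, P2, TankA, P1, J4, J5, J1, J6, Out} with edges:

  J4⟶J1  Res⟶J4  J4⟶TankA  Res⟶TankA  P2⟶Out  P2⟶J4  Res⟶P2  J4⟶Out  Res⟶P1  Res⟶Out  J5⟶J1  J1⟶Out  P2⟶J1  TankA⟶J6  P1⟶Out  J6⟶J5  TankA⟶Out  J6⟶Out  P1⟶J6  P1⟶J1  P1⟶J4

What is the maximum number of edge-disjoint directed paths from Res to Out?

Assign every edge capacity 1; by Menger, the answer equals the max flow.
Path Res→Out (+1); total 1.
Path Res→P2→Out (+1); total 2.
Path Res→TankA→Out (+1); total 3.
Path Res→P1→Out (+1); total 4.
Path Res→J4→Out (+1); total 5.
No residual Res→Out path; max flow = 5.
Certifying cut of size 5: {Res→J4, Res→Out, Res→P1, Res→P2, Res→TankA}.

5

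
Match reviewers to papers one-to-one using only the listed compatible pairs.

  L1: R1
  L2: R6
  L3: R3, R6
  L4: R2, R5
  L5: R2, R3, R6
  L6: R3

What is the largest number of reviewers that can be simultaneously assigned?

Unit-capacity flow: source→left, listed edges, right→sink; max matching = max flow.
Augmenting path L1→R1 (+1); matched 1.
Augmenting path L2→R6 (+1); matched 2.
Augmenting path L3→R3 (+1); matched 3.
Augmenting path L4→R2 (+1); matched 4.
Augmenting path L5→R2→L4→R5 (+1); matched 5.
No augmenting path remains; maximum matching = 5.
König certificate: {L1, L4, L5, R3, R6} is a vertex cover of size 5 (every listed pair touches it), so no matching can be larger.

5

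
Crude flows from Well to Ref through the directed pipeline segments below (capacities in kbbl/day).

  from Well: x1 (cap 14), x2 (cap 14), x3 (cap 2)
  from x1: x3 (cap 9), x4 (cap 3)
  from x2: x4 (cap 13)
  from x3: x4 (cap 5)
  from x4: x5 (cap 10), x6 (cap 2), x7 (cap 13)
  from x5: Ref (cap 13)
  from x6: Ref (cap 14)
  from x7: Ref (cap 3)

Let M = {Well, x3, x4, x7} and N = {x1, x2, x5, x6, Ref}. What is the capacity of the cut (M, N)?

Edges leaving {Well, x3, x4, x7}: Well→x1 (14), Well→x2 (14), x4→x5 (10), x4→x6 (2), x7→Ref (3).
Cut capacity = 14 + 14 + 10 + 2 + 3 = 43.

43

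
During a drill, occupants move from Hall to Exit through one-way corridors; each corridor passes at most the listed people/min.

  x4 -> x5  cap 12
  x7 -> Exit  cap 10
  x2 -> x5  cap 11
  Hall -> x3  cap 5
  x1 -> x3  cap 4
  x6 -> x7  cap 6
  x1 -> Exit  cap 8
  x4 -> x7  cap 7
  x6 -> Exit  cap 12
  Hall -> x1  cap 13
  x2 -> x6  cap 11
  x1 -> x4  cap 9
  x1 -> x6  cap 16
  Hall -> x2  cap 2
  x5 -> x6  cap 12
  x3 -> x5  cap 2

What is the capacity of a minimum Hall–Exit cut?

17

Augment Hall→x1→Exit: bottleneck 8, flow now 8.
Augment Hall→x1→x6→Exit: bottleneck 5, flow now 13.
Augment Hall→x2→x6→Exit: bottleneck 2, flow now 15.
Augment Hall→x3→x5→x6→Exit: bottleneck 2, flow now 17.
No augmenting path remains; maximum flow = 17.
By max-flow min-cut, the minimum cut capacity equals the max flow.
In the residual graph, reachable from Hall: {Hall, x3}.
Min-cut edges: Hall→x1 (13), Hall→x2 (2), x3→x5 (2); capacity 13 + 2 + 2 = 17.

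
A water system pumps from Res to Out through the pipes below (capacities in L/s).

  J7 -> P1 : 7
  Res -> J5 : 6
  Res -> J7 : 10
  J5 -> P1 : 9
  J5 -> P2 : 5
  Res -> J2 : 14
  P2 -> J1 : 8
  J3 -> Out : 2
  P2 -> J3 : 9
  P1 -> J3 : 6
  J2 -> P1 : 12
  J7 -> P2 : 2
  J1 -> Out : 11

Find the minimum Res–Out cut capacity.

9

Augment Res→J5→P2→J3→Out: bottleneck 2, flow now 2.
Augment Res→J5→P2→J1→Out: bottleneck 3, flow now 5.
Augment Res→J7→P2→J1→Out: bottleneck 2, flow now 7.
Augment Res→J5→P1→J3→P2→J1→Out: bottleneck 1, flow now 8. (uses reverse residual edge)
Augment Res→J7→P1→J3→P2→J1→Out: bottleneck 1, flow now 9. (uses reverse residual edge)
No augmenting path remains; maximum flow = 9.
By max-flow min-cut, the minimum cut capacity equals the max flow.
In the residual graph, reachable from Res: {Res, J5, J7, J2, P1, J3}.
Min-cut edges: J5→P2 (5), J7→P2 (2), J3→Out (2); capacity 5 + 2 + 2 = 9.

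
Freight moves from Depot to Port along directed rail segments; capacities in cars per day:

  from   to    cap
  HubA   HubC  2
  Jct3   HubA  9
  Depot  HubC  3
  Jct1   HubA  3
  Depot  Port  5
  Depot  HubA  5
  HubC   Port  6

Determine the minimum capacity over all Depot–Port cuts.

10

Augment Depot→Port: bottleneck 5, flow now 5.
Augment Depot→HubC→Port: bottleneck 3, flow now 8.
Augment Depot→HubA→HubC→Port: bottleneck 2, flow now 10.
No augmenting path remains; maximum flow = 10.
By max-flow min-cut, the minimum cut capacity equals the max flow.
In the residual graph, reachable from Depot: {Depot, HubA}.
Min-cut edges: Depot→HubC (3), Depot→Port (5), HubA→HubC (2); capacity 3 + 5 + 2 = 10.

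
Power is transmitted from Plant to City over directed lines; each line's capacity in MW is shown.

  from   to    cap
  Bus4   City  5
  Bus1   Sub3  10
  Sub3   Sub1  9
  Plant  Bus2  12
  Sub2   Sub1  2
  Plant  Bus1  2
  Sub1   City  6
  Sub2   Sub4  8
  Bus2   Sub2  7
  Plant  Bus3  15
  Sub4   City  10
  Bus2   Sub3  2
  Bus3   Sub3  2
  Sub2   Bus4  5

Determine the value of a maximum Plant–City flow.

Augment Plant→Bus3→Sub3→Sub1→City: bottleneck 2, flow now 2.
Augment Plant→Bus2→Sub3→Sub1→City: bottleneck 2, flow now 4.
Augment Plant→Bus2→Sub2→Sub1→City: bottleneck 2, flow now 6.
Augment Plant→Bus2→Sub2→Bus4→City: bottleneck 5, flow now 11.
Augment Plant→Bus1→Sub3→Sub1→Sub2→Sub4→City: bottleneck 2, flow now 13. (uses reverse residual edge)
No augmenting path remains; maximum flow = 13.
In the residual graph, reachable from Plant: {Plant, Bus3, Bus2}.
Min-cut edges: Plant→Bus1 (2), Bus3→Sub3 (2), Bus2→Sub3 (2), Bus2→Sub2 (7); capacity 2 + 2 + 2 + 7 = 13.
This cut is saturated, so no flow can exceed 13.

13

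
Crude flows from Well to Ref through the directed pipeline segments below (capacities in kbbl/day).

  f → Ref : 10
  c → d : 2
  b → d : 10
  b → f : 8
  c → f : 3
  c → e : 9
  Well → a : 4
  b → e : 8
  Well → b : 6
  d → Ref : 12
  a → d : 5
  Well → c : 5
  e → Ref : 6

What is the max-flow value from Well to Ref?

Augment Well→a→d→Ref: bottleneck 4, flow now 4.
Augment Well→b→d→Ref: bottleneck 6, flow now 10.
Augment Well→c→d→Ref: bottleneck 2, flow now 12.
Augment Well→c→e→Ref: bottleneck 3, flow now 15.
No augmenting path remains; maximum flow = 15.
In the residual graph, reachable from Well: {Well}.
Min-cut edges: Well→a (4), Well→b (6), Well→c (5); capacity 4 + 6 + 5 = 15.
This cut is saturated, so no flow can exceed 15.

15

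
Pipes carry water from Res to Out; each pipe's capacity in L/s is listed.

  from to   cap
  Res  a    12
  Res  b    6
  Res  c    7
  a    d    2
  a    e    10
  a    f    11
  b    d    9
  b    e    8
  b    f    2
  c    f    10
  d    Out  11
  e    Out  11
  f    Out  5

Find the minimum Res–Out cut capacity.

23

Augment Res→a→d→Out: bottleneck 2, flow now 2.
Augment Res→a→e→Out: bottleneck 10, flow now 12.
Augment Res→b→d→Out: bottleneck 6, flow now 18.
Augment Res→c→f→Out: bottleneck 5, flow now 23.
No augmenting path remains; maximum flow = 23.
By max-flow min-cut, the minimum cut capacity equals the max flow.
In the residual graph, reachable from Res: {Res, c, f}.
Min-cut edges: Res→a (12), Res→b (6), f→Out (5); capacity 12 + 6 + 5 = 23.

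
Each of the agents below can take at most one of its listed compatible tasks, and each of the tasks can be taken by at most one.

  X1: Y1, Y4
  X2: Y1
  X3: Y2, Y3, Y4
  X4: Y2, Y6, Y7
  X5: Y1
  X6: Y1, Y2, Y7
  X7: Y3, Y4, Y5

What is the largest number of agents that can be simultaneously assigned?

Unit-capacity flow: source→left, listed edges, right→sink; max matching = max flow.
Augmenting path X1→Y1 (+1); matched 1.
Augmenting path X3→Y2 (+1); matched 2.
Augmenting path X4→Y6 (+1); matched 3.
Augmenting path X6→Y7 (+1); matched 4.
Augmenting path X7→Y3 (+1); matched 5.
Augmenting path X2→Y1→X1→Y4 (+1); matched 6.
No augmenting path remains; maximum matching = 6.
König certificate: {X1, X3, X4, X6, X7, Y1} is a vertex cover of size 6 (every listed pair touches it), so no matching can be larger.

6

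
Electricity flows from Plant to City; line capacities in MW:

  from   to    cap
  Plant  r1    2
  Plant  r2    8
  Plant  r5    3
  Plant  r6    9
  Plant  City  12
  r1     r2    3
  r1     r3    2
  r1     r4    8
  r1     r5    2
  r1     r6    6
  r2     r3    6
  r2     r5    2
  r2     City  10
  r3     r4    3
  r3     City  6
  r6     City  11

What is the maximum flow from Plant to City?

Augment Plant→City: bottleneck 12, flow now 12.
Augment Plant→r2→City: bottleneck 8, flow now 20.
Augment Plant→r6→City: bottleneck 9, flow now 29.
Augment Plant→r1→r2→City: bottleneck 2, flow now 31.
No augmenting path remains; maximum flow = 31.
In the residual graph, reachable from Plant: {Plant, r5}.
Min-cut edges: Plant→r1 (2), Plant→r2 (8), Plant→r6 (9), Plant→City (12); capacity 2 + 8 + 9 + 12 = 31.
This cut is saturated, so no flow can exceed 31.

31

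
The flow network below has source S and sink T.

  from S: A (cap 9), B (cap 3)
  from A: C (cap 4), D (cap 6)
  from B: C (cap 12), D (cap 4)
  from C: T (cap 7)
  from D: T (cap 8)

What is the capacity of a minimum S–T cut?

Augment S→A→C→T: bottleneck 4, flow now 4.
Augment S→A→D→T: bottleneck 5, flow now 9.
Augment S→B→C→T: bottleneck 3, flow now 12.
No augmenting path remains; maximum flow = 12.
By max-flow min-cut, the minimum cut capacity equals the max flow.
In the residual graph, reachable from S: {S}.
Min-cut edges: S→A (9), S→B (3); capacity 9 + 3 = 12.

12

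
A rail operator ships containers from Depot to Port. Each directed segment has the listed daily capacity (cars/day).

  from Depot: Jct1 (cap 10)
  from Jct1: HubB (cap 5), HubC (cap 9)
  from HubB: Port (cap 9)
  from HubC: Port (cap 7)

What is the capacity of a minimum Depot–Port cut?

10

Augment Depot→Jct1→HubB→Port: bottleneck 5, flow now 5.
Augment Depot→Jct1→HubC→Port: bottleneck 5, flow now 10.
No augmenting path remains; maximum flow = 10.
By max-flow min-cut, the minimum cut capacity equals the max flow.
In the residual graph, reachable from Depot: {Depot}.
Min-cut edges: Depot→Jct1 (10); capacity 10 = 10.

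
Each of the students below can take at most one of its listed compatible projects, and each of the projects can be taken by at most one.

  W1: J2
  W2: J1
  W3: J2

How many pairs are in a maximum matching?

2

Unit-capacity flow: source→left, listed edges, right→sink; max matching = max flow.
Augmenting path W1→J2 (+1); matched 1.
Augmenting path W2→J1 (+1); matched 2.
No augmenting path remains; maximum matching = 2.
König certificate: {W2, J2} is a vertex cover of size 2 (every listed pair touches it), so no matching can be larger.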